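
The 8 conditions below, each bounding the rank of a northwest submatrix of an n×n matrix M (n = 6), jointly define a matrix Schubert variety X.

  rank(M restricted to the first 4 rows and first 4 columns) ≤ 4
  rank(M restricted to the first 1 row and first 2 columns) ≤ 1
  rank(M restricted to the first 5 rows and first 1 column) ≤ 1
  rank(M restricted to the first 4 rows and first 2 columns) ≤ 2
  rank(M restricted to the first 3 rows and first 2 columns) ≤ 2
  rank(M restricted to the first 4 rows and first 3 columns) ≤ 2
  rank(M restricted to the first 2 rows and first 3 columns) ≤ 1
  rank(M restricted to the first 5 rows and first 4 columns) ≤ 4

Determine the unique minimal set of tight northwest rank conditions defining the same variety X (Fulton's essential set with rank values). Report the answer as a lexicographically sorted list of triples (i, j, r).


Recovering R(i,j) via the rank-extension bound from the 8 conditions:

  R[1]: 1 | 1 | 1 | 1 | 1 | 1
  R[2]: 1 | 1 | 1 | 2 | 2 | 2
  R[3]: 1 | 2 | 2 | 3 | 3 | 3
  R[4]: 1 | 2 | 2 | 3 | 4 | 4
  R[5]: 1 | 2 | 3 | 4 | 5 | 5
  R[6]: 1 | 2 | 3 | 4 | 5 | 6

reading off 1-entries of Δ²R: w = (1, 4, 2, 5, 3, 6).

Rothe diagram D(w) (3 cells), 2 SE-corners (essential conditions):

[(2, 3, 1), (4, 3, 2)]


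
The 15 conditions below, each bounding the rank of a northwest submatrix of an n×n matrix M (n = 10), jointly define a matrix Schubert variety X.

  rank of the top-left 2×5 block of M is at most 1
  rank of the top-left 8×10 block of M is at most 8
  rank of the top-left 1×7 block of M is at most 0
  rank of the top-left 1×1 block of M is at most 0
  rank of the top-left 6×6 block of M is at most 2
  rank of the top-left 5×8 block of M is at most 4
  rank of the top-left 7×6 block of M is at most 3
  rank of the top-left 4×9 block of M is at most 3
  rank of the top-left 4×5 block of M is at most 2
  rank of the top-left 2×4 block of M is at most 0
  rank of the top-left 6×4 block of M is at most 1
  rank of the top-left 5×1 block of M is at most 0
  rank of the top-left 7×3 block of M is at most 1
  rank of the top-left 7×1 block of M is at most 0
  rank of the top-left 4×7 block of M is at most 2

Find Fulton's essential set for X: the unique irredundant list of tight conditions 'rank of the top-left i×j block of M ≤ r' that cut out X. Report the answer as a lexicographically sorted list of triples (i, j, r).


Reconstructing r_w from the 15 given conditions:

  0  0  0  0  0  0  0  1  1  1
  0  0  0  0  1  1  1  2  2  2
  0  1  1  1  2  2  2  3  3  3
  0  1  1  1  2  2  2  3  3  4
  0  1  1  1  2  2  3  4  4  5
  0  1  1  1  2  2  3  4  5  6
  0  1  1  2  3  3  4  5  6  7
  1  2  2  3  4  4  5  6  7  8
  1  2  3  4  5  5  6  7  8  9
  1  2  3  4  5  6  7  8  9  10

second differences of R give the permutation w = (8, 5, 2, 10, 7, 9, 4, 1, 3, 6).

Rothe diagram D(w) (28 cells), 8 SE-corners (essential conditions):

[(1, 7, 0), (2, 4, 0), (4, 7, 2), (4, 9, 3), (6, 4, 1), (6, 6, 2), (7, 1, 0), (7, 3, 1)]


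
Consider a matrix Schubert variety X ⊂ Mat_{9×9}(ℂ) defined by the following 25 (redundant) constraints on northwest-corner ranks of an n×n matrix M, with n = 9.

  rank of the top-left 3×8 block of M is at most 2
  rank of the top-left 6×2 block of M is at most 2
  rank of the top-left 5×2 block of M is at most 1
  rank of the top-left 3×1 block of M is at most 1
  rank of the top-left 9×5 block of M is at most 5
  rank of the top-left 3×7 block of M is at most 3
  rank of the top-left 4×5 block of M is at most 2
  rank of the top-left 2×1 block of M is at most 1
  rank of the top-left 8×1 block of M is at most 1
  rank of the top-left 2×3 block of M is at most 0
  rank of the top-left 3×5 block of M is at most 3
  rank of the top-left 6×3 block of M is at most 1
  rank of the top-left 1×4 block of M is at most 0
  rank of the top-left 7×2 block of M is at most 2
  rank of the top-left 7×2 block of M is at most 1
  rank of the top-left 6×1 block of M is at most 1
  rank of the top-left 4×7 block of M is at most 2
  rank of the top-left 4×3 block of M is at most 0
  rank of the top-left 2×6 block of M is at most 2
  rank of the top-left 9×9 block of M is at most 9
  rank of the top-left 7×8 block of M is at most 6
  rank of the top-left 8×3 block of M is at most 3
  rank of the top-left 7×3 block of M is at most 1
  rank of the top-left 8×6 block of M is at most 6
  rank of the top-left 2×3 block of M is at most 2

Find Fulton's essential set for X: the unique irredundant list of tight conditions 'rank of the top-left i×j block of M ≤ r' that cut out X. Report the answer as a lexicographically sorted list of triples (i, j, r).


Recovering R(i,j) via the rank-extension bound from the 25 conditions:

  i=1: 0 0 0 0 1 1 1 1 1
  i=2: 0 0 0 1 2 2 2 2 2
  i=3: 0 0 0 1 2 2 2 2 3
  i=4: 0 0 0 1 2 2 2 3 4
  i=5: 1 1 1 2 3 3 3 4 5
  i=6: 1 1 1 2 3 4 4 5 6
  i=7: 1 1 1 2 3 4 5 6 7
  i=8: 1 2 2 3 4 5 6 7 8
  i=9: 1 2 3 4 5 6 7 8 9

so w = (5, 4, 9, 8, 1, 6, 7, 2, 3).

D(w) has 22 cells with 5 SE-corners; essential set:

[(1, 4, 0), (3, 8, 2), (4, 3, 0), (4, 7, 2), (7, 3, 1)]


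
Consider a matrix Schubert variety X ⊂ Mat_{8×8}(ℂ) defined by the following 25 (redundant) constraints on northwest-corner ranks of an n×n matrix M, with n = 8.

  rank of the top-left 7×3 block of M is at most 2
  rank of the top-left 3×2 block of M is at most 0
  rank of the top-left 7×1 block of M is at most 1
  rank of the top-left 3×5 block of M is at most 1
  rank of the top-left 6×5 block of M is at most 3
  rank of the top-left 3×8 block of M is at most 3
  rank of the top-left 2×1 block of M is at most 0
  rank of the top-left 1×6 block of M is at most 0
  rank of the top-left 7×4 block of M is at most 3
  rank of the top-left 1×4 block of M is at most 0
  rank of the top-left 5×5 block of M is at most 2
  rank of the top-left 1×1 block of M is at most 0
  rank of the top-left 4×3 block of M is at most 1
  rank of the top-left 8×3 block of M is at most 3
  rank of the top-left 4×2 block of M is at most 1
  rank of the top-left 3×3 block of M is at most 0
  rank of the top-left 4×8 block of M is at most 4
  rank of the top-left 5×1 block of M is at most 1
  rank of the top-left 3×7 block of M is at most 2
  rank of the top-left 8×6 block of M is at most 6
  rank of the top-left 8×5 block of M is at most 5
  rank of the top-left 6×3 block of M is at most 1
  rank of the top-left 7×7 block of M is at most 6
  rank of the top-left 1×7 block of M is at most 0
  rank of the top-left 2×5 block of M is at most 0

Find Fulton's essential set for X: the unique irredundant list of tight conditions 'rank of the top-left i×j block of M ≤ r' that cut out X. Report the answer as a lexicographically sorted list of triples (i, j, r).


Computing R[i][j] = min implied NW-rank bound (n=8, 25 conditions):

  R[1]: 0 | 0 | 0 | 0 | 0 | 0 | 0 | 1
  R[2]: 0 | 0 | 0 | 0 | 0 | 1 | 1 | 2
  R[3]: 0 | 0 | 0 | 1 | 1 | 2 | 2 | 3
  R[4]: 1 | 1 | 1 | 2 | 2 | 3 | 3 | 4
  R[5]: 1 | 1 | 1 | 2 | 2 | 3 | 4 | 5
  R[6]: 1 | 1 | 1 | 2 | 3 | 4 | 5 | 6
  R[7]: 1 | 2 | 2 | 3 | 4 | 5 | 6 | 7
  R[8]: 1 | 2 | 3 | 4 | 5 | 6 | 7 | 8

so w = (8, 6, 4, 1, 7, 5, 2, 3).

Rothe diagram D(w) (20 cells), 5 SE-corners (essential conditions):

[(1, 7, 0), (2, 5, 0), (3, 3, 0), (5, 5, 2), (6, 3, 1)]


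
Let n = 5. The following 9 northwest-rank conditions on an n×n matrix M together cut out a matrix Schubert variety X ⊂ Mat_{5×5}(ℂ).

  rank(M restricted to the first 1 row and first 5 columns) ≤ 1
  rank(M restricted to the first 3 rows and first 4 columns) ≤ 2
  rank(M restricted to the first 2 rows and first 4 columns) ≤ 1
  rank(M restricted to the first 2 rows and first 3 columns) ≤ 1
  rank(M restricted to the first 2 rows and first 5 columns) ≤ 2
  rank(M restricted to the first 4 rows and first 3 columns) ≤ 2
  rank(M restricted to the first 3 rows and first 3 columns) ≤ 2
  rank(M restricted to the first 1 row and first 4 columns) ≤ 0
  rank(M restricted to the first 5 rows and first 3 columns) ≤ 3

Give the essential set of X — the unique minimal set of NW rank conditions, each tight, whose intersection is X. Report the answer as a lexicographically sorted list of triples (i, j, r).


Rank table r_w(5×5) implied by the 9 constraints:

  R[1]: 0 0 0 0 1
  R[2]: 1 1 1 1 2
  R[3]: 1 2 2 2 3
  R[4]: 1 2 2 3 4
  R[5]: 1 2 3 4 5

the unique w with this rank table is (5, 1, 2, 4, 3).

2 SE-corners of the 5-cell Rothe diagram give Ess(w):

[(1, 4, 0), (4, 3, 2)]


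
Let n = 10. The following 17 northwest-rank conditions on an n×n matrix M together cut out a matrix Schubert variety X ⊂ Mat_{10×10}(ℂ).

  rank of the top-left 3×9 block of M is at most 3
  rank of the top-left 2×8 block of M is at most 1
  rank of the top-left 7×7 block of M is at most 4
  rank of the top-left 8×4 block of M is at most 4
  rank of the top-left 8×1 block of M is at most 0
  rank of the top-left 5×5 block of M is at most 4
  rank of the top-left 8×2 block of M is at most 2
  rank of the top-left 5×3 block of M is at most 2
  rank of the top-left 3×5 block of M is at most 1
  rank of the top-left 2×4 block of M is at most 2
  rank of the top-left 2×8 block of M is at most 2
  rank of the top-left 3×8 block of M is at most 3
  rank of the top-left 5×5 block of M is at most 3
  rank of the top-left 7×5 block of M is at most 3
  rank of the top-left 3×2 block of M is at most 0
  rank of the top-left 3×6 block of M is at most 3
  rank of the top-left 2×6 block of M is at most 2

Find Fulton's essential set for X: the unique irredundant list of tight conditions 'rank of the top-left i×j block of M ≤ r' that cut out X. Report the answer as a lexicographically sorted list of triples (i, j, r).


Reconstructing r_w from the 17 given conditions:

  0, 0, 1, 1, 1, 1, 1, 1, 1, 1
  0, 0, 1, 1, 1, 1, 1, 1, 2, 2
  0, 0, 1, 1, 1, 2, 2, 2, 3, 3
  0, 1, 2, 2, 2, 3, 3, 3, 4, 4
  0, 1, 2, 3, 3, 4, 4, 4, 5, 5
  0, 1, 2, 3, 3, 4, 4, 5, 6, 6
  0, 1, 2, 3, 3, 4, 4, 5, 6, 7
  0, 1, 2, 3, 4, 5, 5, 6, 7, 8
  1, 2, 3, 4, 5, 6, 6, 7, 8, 9
  1, 2, 3, 4, 5, 6, 7, 8, 9, 10

reading off 1-entries of Δ²R: w = (3, 9, 6, 2, 4, 8, 10, 5, 1, 7).

Rothe diagram D(w) (22 cells), 6 SE-corners (essential conditions):

[(2, 8, 1), (3, 2, 0), (3, 5, 1), (7, 5, 3), (7, 7, 4), (8, 1, 0)]


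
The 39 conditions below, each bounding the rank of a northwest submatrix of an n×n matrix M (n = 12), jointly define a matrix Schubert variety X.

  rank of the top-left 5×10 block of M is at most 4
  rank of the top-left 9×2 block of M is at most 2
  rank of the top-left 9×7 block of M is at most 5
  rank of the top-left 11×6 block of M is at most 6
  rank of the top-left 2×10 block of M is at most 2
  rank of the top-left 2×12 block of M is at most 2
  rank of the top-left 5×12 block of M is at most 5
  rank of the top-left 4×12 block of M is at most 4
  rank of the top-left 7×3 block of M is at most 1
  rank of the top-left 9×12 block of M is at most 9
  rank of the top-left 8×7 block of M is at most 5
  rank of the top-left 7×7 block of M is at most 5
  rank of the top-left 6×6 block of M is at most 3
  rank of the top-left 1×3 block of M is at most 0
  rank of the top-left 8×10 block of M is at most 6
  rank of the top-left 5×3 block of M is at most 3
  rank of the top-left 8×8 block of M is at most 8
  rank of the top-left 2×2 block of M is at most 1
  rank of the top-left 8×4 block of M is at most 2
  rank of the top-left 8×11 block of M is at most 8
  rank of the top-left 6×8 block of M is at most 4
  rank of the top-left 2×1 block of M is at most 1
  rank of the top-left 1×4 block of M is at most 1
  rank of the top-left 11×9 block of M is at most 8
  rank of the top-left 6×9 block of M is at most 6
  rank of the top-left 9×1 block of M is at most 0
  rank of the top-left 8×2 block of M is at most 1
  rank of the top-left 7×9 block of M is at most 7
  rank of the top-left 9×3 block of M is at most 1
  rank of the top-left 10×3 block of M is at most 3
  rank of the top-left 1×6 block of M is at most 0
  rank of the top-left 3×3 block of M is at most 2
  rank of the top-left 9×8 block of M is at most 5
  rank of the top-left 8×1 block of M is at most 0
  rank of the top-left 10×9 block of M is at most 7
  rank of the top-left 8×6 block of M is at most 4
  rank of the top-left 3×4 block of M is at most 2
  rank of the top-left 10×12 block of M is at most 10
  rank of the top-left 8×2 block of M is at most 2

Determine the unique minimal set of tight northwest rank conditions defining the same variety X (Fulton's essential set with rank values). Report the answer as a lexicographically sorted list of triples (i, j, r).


Recovering R(i,j) via the rank-extension bound from the 39 conditions:

  row 1: 0  0  0  0  0  0  1  1  1  1  1  1
  row 2: 0  1  1  1  1  1  2  2  2  2  2  2
  row 3: 0  1  1  2  2  2  3  3  3  3  3  3
  row 4: 0  1  1  2  3  3  4  4  4  4  4  4
  row 5: 0  1  1  2  3  3  4  4  4  4  5  5
  row 6: 0  1  1  2  3  3  4  4  5  5  6  6
  row 7: 0  1  1  2  3  4  5  5  6  6  7  7
  row 8: 0  1  1  2  3  4  5  5  6  6  7  8
  row 9: 0  1  1  2  3  4  5  5  6  7  8  9
  row 10: 1  2  2  3  4  5  6  6  7  8  9  10
  row 11: 1  2  3  4  5  6  7  7  8  9  10  11
  row 12: 1  2  3  4  5  6  7  8  9  10  11  12

the unique w with this rank table is (7, 2, 4, 5, 11, 9, 6, 12, 10, 1, 3, 8).

|D(w)|=30, |Ess(w)|=8:

[(1, 6, 0), (5, 10, 4), (6, 6, 3), (6, 8, 4), (8, 10, 6), (9, 1, 0), (9, 3, 1), (9, 8, 5)]


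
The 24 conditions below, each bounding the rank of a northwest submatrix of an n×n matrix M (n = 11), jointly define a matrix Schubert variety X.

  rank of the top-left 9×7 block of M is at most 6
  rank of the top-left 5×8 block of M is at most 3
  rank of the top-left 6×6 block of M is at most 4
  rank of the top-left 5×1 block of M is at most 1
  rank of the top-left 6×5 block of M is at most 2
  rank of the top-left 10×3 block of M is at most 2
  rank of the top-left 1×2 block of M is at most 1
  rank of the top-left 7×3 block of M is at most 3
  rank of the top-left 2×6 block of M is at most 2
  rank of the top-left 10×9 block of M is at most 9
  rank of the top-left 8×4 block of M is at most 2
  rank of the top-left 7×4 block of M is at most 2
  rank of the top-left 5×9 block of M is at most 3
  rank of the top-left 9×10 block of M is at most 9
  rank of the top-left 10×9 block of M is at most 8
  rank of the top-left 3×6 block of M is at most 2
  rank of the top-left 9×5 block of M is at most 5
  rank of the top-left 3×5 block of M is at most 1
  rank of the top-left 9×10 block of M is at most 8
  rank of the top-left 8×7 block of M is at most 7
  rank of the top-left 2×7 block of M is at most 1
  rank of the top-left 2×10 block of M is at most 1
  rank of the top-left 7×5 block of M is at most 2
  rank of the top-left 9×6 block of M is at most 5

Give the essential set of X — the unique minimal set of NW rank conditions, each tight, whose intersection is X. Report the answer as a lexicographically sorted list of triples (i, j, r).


Rank table r_w(11×11) implied by the 24 constraints:

  1  1  1  1  1  1  1  1  1  1  1
  1  1  1  1  1  1  1  1  1  1  2
  1  1  1  1  1  2  2  2  2  2  3
  1  2  2  2  2  3  3  3  3  3  4
  1  2  2  2  2  3  3  3  3  4  5
  1  2  2  2  2  3  4  4  4  5  6
  1  2  2  2  2  3  4  5  5  6  7
  1  2  2  2  3  4  5  6  6  7  8
  1  2  2  3  4  5  6  7  7  8  9
  1  2  2  3  4  5  6  7  8  9  10
  1  2  3  4  5  6  7  8  9  10  11

giving w = (1, 11, 6, 2, 10, 7, 8, 5, 4, 9, 3) via Δ²R.

|D(w)|=29, |Ess(w)|=6:

[(2, 10, 1), (3, 5, 1), (5, 9, 3), (7, 5, 2), (8, 4, 2), (10, 3, 2)]


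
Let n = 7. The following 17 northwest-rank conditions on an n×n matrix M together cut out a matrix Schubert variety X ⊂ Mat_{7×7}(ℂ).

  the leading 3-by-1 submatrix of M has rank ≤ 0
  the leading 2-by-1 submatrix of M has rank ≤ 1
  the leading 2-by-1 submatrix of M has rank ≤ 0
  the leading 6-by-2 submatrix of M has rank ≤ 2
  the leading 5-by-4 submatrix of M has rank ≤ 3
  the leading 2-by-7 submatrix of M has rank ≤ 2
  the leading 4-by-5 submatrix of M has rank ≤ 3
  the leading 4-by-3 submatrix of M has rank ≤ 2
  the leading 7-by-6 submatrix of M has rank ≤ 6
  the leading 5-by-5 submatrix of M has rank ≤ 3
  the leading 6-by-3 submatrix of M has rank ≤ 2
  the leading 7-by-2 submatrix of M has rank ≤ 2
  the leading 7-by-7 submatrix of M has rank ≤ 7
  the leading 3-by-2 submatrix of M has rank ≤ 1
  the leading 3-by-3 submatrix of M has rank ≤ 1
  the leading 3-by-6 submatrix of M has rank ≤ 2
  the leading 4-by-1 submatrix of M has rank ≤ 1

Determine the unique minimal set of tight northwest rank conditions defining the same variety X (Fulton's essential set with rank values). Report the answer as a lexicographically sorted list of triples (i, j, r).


Computing R[i][j] = min implied NW-rank bound (n=7, 17 conditions):

  row 1: 0, 1, 1, 1, 1, 1, 1
  row 2: 0, 1, 1, 2, 2, 2, 2
  row 3: 0, 1, 1, 2, 2, 2, 3
  row 4: 1, 2, 2, 3, 3, 3, 4
  row 5: 1, 2, 2, 3, 3, 4, 5
  row 6: 1, 2, 2, 3, 4, 5, 6
  row 7: 1, 2, 3, 4, 5, 6, 7

the unique w with this rank table is (2, 4, 7, 1, 6, 5, 3).

5 SE-corners of the 10-cell Rothe diagram give Ess(w):

[(3, 1, 0), (3, 3, 1), (3, 6, 2), (5, 5, 3), (6, 3, 2)]


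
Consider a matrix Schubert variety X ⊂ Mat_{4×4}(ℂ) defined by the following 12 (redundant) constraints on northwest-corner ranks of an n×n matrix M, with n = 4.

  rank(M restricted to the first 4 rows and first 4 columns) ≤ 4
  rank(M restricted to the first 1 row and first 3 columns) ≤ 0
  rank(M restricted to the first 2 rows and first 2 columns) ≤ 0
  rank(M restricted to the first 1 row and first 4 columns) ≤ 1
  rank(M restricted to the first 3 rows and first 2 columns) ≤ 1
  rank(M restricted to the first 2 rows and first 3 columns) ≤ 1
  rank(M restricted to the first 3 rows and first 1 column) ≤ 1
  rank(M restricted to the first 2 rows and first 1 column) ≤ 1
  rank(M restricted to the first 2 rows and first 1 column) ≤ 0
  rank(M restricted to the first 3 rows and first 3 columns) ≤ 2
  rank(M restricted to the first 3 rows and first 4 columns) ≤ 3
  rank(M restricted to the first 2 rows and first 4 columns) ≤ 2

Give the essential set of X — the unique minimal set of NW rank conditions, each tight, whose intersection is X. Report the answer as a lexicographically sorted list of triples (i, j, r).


Rank table r_w(4×4) implied by the 12 constraints:

  R[1]: 0, 0, 0, 1
  R[2]: 0, 0, 1, 2
  R[3]: 1, 1, 2, 3
  R[4]: 1, 2, 3, 4

second differences of R give the permutation w = (4, 3, 1, 2).

Rothe diagram D(w) (5 cells), 2 SE-corners (essential conditions):

[(1, 3, 0), (2, 2, 0)]


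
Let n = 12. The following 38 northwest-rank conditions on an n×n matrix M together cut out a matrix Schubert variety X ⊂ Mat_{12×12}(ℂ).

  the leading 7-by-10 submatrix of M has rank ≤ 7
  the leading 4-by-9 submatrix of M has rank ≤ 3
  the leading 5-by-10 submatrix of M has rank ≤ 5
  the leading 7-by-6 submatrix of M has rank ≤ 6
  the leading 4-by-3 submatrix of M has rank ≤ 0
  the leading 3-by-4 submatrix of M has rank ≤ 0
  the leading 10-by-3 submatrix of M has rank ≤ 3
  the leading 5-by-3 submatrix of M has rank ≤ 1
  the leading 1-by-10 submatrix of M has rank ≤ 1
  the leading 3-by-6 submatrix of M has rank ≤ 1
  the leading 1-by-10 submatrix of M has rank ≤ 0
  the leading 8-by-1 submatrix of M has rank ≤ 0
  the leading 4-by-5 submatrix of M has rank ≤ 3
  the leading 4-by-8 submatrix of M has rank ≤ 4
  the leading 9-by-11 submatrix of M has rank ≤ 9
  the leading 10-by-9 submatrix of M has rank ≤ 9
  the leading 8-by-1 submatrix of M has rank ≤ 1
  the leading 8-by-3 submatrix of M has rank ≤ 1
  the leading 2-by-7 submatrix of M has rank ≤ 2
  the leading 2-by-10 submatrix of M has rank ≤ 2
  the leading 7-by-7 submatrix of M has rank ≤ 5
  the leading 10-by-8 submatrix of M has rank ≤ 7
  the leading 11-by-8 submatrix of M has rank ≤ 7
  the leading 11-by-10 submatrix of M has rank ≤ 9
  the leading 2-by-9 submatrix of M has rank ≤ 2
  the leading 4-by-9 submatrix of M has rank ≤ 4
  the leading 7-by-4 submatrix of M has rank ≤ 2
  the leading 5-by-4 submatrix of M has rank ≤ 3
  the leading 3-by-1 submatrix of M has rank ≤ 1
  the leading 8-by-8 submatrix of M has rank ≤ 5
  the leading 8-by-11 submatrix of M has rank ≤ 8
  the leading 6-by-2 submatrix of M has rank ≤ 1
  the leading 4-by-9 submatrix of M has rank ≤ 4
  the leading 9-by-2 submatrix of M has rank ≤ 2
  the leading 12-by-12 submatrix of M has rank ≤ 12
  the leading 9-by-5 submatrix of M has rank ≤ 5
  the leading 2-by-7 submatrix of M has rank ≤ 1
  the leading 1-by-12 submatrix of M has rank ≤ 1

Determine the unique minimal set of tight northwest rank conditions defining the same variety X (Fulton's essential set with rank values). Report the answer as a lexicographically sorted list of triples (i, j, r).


Propagating the 38 rank bounds to every northwest block:

  R[1]: 0 | 0 | 0 | 0 | 0 | 0 | 0 | 0 | 0 | 0 | 1 | 1
  R[2]: 0 | 0 | 0 | 0 | 1 | 1 | 1 | 1 | 1 | 1 | 2 | 2
  R[3]: 0 | 0 | 0 | 0 | 1 | 1 | 2 | 2 | 2 | 2 | 3 | 3
  R[4]: 0 | 0 | 0 | 1 | 2 | 2 | 3 | 3 | 3 | 3 | 4 | 4
  R[5]: 0 | 1 | 1 | 2 | 3 | 3 | 4 | 4 | 4 | 4 | 5 | 5
  R[6]: 0 | 1 | 1 | 2 | 3 | 4 | 5 | 5 | 5 | 5 | 6 | 6
  R[7]: 0 | 1 | 1 | 2 | 3 | 4 | 5 | 5 | 6 | 6 | 7 | 7
  R[8]: 0 | 1 | 1 | 2 | 3 | 4 | 5 | 5 | 6 | 7 | 8 | 8
  R[9]: 1 | 2 | 2 | 3 | 4 | 5 | 6 | 6 | 7 | 8 | 9 | 9
  R[10]: 1 | 2 | 3 | 4 | 5 | 6 | 7 | 7 | 8 | 9 | 10 | 10
  R[11]: 1 | 2 | 3 | 4 | 5 | 6 | 7 | 7 | 8 | 9 | 10 | 11
  R[12]: 1 | 2 | 3 | 4 | 5 | 6 | 7 | 8 | 9 | 10 | 11 | 12

so w = (11, 5, 7, 4, 2, 6, 9, 10, 1, 3, 12, 8).

8 SE-corners of the 32-cell Rothe diagram give Ess(w):

[(1, 10, 0), (3, 4, 0), (3, 6, 1), (4, 3, 0), (8, 1, 0), (8, 3, 1), (8, 8, 5), (11, 8, 7)]


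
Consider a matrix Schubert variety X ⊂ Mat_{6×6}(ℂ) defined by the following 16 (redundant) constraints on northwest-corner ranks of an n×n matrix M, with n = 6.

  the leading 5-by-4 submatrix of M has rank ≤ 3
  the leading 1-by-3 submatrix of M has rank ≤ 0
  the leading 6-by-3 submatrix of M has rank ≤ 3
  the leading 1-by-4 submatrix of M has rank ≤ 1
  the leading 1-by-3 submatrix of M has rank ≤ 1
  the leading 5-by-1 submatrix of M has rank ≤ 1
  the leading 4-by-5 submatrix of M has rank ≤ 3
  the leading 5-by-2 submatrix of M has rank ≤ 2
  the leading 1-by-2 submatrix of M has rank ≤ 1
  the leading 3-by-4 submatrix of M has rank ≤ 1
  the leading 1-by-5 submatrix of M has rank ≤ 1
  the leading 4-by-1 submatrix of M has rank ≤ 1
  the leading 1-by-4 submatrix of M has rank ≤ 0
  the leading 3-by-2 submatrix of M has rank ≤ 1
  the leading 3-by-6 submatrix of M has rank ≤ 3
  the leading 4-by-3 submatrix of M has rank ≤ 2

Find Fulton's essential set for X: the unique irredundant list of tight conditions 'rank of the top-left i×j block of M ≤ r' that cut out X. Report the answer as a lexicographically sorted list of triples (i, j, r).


Recovering R(i,j) via the rank-extension bound from the 16 conditions:

  0 | 0 | 0 | 0 | 1 | 1
  1 | 1 | 1 | 1 | 2 | 2
  1 | 1 | 1 | 1 | 2 | 3
  1 | 2 | 2 | 2 | 3 | 4
  1 | 2 | 3 | 3 | 4 | 5
  1 | 2 | 3 | 4 | 5 | 6

reading off 1-entries of Δ²R: w = (5, 1, 6, 2, 3, 4).

Rothe diagram D(w) (7 cells), 2 SE-corners (essential conditions):

[(1, 4, 0), (3, 4, 1)]


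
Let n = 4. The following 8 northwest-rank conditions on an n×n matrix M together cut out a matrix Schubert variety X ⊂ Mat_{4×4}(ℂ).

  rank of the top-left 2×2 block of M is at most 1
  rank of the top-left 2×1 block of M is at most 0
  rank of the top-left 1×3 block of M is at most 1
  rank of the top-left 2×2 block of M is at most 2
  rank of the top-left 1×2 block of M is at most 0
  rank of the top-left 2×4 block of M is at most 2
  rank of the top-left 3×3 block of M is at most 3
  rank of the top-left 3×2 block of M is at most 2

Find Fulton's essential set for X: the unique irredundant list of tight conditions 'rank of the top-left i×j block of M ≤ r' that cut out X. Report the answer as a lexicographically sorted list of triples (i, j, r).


Propagating the 8 rank bounds to every northwest block:

  row 1: 0 | 0 | 1 | 1
  row 2: 0 | 1 | 2 | 2
  row 3: 1 | 2 | 3 | 3
  row 4: 1 | 2 | 3 | 4

hence w(1..4) = (3, 2, 1, 4).

ℓ(w)=3; the 2 essential cells (i,j,r):

[(1, 2, 0), (2, 1, 0)]


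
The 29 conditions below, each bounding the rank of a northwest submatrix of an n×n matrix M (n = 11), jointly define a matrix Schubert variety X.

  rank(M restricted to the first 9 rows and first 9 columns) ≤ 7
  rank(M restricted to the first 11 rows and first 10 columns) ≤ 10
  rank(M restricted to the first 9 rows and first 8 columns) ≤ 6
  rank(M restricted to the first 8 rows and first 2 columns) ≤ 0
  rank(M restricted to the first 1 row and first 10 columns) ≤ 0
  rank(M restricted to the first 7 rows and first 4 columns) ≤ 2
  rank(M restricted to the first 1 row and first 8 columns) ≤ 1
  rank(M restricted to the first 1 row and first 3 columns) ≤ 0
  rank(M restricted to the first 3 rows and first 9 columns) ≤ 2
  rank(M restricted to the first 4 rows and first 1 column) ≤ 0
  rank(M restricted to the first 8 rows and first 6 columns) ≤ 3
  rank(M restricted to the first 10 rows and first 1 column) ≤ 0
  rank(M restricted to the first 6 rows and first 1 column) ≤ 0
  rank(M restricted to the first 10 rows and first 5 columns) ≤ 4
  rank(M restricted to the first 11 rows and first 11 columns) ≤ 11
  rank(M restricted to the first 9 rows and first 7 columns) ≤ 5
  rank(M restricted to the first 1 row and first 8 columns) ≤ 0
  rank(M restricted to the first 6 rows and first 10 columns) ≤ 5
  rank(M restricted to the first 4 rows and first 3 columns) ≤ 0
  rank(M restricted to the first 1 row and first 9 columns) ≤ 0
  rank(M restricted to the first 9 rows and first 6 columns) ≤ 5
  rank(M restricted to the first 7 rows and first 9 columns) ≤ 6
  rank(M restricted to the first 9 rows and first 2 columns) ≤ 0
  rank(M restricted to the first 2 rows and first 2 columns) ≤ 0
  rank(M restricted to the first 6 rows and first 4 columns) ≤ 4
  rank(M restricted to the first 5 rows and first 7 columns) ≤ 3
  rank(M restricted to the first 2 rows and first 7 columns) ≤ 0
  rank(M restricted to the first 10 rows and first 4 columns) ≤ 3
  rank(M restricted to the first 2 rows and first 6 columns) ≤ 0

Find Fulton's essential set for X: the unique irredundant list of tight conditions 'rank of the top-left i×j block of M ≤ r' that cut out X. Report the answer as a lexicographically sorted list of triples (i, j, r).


Computing R[i][j] = min implied NW-rank bound (n=11, 29 conditions):

  0, 0, 0, 0, 0, 0, 0, 0, 0, 0, 1
  0, 0, 0, 0, 0, 0, 0, 1, 1, 1, 2
  0, 0, 0, 1, 1, 1, 1, 2, 2, 2, 3
  0, 0, 0, 1, 2, 2, 2, 3, 3, 3, 4
  0, 0, 1, 2, 3, 3, 3, 4, 4, 4, 5
  0, 0, 1, 2, 3, 3, 4, 5, 5, 5, 6
  0, 0, 1, 2, 3, 3, 4, 5, 6, 6, 7
  0, 0, 1, 2, 3, 3, 4, 5, 6, 7, 8
  0, 0, 1, 2, 3, 4, 5, 6, 7, 8, 9
  0, 1, 2, 3, 4, 5, 6, 7, 8, 9, 10
  1, 2, 3, 4, 5, 6, 7, 8, 9, 10, 11

giving w = (11, 8, 4, 5, 3, 7, 9, 10, 6, 2, 1) via Δ²R.

|D(w)|=37, |Ess(w)|=6:

[(1, 10, 0), (2, 7, 0), (4, 3, 0), (8, 6, 3), (9, 2, 0), (10, 1, 0)]


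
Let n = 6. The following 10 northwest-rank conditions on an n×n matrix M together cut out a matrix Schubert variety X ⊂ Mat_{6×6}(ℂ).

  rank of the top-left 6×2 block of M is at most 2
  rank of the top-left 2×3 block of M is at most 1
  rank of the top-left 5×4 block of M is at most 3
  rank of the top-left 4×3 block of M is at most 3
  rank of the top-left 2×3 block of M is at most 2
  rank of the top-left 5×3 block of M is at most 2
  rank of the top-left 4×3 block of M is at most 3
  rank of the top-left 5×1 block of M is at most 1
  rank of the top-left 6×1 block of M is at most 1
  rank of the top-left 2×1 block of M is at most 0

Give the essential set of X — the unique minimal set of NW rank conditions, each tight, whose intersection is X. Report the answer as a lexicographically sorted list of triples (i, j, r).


Reconstructing r_w from the 10 given conditions:

  row 1: 0 1 1 1 1 1
  row 2: 0 1 1 2 2 2
  row 3: 1 2 2 3 3 3
  row 4: 1 2 2 3 4 4
  row 5: 1 2 2 3 4 5
  row 6: 1 2 3 4 5 6

giving w = (2, 4, 1, 5, 6, 3) via Δ²R.

|D(w)|=5, |Ess(w)|=3:

[(2, 1, 0), (2, 3, 1), (5, 3, 2)]


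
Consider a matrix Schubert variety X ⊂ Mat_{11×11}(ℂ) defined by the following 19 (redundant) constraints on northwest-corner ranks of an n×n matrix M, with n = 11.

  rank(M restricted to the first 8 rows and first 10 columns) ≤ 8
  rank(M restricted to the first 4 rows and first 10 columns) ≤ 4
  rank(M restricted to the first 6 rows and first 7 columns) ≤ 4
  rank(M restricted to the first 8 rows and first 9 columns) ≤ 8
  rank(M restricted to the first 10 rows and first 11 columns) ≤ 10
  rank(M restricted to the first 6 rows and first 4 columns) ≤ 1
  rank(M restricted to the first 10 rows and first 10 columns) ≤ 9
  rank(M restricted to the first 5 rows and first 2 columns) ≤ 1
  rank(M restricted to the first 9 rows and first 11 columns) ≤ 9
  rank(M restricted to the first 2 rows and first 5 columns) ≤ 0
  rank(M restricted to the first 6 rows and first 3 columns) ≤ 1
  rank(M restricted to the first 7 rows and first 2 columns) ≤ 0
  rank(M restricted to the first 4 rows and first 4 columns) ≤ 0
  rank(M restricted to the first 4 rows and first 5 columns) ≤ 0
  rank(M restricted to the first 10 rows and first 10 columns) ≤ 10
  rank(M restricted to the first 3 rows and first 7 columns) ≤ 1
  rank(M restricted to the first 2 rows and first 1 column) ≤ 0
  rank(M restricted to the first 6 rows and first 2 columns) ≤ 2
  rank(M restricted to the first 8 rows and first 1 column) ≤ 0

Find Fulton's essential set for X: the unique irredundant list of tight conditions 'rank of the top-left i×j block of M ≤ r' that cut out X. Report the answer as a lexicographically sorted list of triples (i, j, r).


Rank table r_w(11×11) implied by the 19 constraints:

  0 0 0 0 0 1 1 1 1 1 1
  0 0 0 0 0 1 1 2 2 2 2
  0 0 0 0 0 1 1 2 3 3 3
  0 0 0 0 0 1 2 3 4 4 4
  0 0 1 1 1 2 3 4 5 5 5
  0 0 1 1 2 3 4 5 6 6 6
  0 0 1 2 3 4 5 6 7 7 7
  0 1 2 3 4 5 6 7 8 8 8
  1 2 3 4 5 6 7 8 9 9 9
  1 2 3 4 5 6 7 8 9 9 10
  1 2 3 4 5 6 7 8 9 10 11

so w = (6, 8, 9, 7, 3, 5, 4, 2, 1, 11, 10).

ℓ(w)=31; the 6 essential cells (i,j,r):

[(3, 7, 1), (4, 5, 0), (6, 4, 1), (7, 2, 0), (8, 1, 0), (10, 10, 9)]


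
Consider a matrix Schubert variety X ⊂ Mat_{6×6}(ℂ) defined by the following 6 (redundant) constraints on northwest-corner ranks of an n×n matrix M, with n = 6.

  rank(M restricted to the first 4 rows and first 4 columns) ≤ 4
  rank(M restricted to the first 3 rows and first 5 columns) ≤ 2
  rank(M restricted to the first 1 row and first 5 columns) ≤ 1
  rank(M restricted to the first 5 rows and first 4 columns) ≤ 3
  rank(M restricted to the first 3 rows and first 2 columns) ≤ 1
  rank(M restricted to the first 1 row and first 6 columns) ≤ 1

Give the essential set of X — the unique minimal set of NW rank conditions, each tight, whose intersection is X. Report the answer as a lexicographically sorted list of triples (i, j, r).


Propagating the 6 rank bounds to every northwest block:

  R[1]: 1  1  1  1  1  1
  R[2]: 1  1  2  2  2  2
  R[3]: 1  1  2  2  2  3
  R[4]: 1  2  3  3  3  4
  R[5]: 1  2  3  3  4  5
  R[6]: 1  2  3  4  5  6

so w = (1, 3, 6, 2, 5, 4).

3 SE-corners of the 5-cell Rothe diagram give Ess(w):

[(3, 2, 1), (3, 5, 2), (5, 4, 3)]


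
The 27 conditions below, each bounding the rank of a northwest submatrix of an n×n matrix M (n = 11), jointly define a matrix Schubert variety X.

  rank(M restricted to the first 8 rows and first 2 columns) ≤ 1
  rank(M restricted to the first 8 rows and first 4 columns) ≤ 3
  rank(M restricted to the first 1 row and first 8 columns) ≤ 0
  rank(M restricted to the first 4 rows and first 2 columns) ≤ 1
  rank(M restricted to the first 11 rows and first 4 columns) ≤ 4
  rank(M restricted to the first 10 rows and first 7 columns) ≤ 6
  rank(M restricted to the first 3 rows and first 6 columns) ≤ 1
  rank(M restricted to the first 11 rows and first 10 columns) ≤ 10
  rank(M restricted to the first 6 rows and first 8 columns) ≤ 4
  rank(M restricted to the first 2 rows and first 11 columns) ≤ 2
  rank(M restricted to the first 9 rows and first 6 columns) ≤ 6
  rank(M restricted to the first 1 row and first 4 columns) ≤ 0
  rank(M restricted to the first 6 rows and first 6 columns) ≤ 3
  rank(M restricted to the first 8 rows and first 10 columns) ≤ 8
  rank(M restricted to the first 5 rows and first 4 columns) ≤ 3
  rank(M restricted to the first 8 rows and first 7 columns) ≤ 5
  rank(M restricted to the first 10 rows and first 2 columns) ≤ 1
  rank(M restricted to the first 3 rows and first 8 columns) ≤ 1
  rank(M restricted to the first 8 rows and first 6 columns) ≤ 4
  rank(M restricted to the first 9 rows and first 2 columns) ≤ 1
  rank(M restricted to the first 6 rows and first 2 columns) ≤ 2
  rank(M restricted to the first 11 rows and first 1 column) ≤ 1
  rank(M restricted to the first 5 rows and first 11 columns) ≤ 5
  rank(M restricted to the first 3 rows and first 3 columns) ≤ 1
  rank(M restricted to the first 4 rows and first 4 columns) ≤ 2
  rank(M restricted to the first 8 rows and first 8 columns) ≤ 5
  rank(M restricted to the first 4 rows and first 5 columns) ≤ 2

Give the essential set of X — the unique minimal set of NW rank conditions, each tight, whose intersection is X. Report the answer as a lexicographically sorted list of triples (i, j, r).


Recovering R(i,j) via the rank-extension bound from the 27 conditions:

  0 | 0 | 0 | 0 | 0 | 0 | 0 | 0 | 1 | 1 | 1
  1 | 1 | 1 | 1 | 1 | 1 | 1 | 1 | 2 | 2 | 2
  1 | 1 | 1 | 1 | 1 | 1 | 1 | 1 | 2 | 3 | 3
  1 | 1 | 2 | 2 | 2 | 2 | 2 | 2 | 3 | 4 | 4
  1 | 1 | 2 | 3 | 3 | 3 | 3 | 3 | 4 | 5 | 5
  1 | 1 | 2 | 3 | 3 | 3 | 4 | 4 | 5 | 6 | 6
  1 | 1 | 2 | 3 | 4 | 4 | 5 | 5 | 6 | 7 | 7
  1 | 1 | 2 | 3 | 4 | 4 | 5 | 5 | 6 | 7 | 8
  1 | 1 | 2 | 3 | 4 | 5 | 6 | 6 | 7 | 8 | 9
  1 | 1 | 2 | 3 | 4 | 5 | 6 | 7 | 8 | 9 | 10
  1 | 2 | 3 | 4 | 5 | 6 | 7 | 8 | 9 | 10 | 11

giving w = (9, 1, 10, 3, 4, 7, 5, 11, 6, 8, 2) via Δ²R.

D(w) has 26 cells with 6 SE-corners; essential set:

[(1, 8, 0), (3, 8, 1), (6, 6, 3), (8, 6, 4), (8, 8, 5), (10, 2, 1)]


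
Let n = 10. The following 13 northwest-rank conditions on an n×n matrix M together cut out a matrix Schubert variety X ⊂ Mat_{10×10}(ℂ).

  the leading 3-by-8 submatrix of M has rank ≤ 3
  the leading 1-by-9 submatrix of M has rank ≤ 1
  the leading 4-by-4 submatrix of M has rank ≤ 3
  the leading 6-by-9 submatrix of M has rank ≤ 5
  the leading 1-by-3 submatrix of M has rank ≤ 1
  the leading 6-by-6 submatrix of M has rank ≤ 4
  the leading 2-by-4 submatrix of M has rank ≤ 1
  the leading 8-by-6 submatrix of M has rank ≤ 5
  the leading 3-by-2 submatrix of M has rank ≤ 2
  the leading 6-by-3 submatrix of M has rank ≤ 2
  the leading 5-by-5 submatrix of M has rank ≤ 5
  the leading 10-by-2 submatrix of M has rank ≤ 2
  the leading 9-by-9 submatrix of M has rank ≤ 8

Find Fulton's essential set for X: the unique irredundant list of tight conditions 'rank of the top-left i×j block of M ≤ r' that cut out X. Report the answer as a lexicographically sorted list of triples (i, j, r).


Computing R[i][j] = min implied NW-rank bound (n=10, 13 conditions):

  1 | 1 | 1 | 1 | 1 | 1 | 1 | 1 | 1 | 1
  1 | 1 | 1 | 1 | 2 | 2 | 2 | 2 | 2 | 2
  1 | 2 | 2 | 2 | 3 | 3 | 3 | 3 | 3 | 3
  1 | 2 | 2 | 3 | 4 | 4 | 4 | 4 | 4 | 4
  1 | 2 | 2 | 3 | 4 | 4 | 5 | 5 | 5 | 5
  1 | 2 | 2 | 3 | 4 | 4 | 5 | 5 | 5 | 6
  1 | 2 | 3 | 4 | 5 | 5 | 6 | 6 | 6 | 7
  1 | 2 | 3 | 4 | 5 | 5 | 6 | 7 | 7 | 8
  1 | 2 | 3 | 4 | 5 | 6 | 7 | 8 | 8 | 9
  1 | 2 | 3 | 4 | 5 | 6 | 7 | 8 | 9 | 10

reading off 1-entries of Δ²R: w = (1, 5, 2, 4, 7, 10, 3, 8, 6, 9).

D(w) has 11 cells with 5 SE-corners; essential set:

[(2, 4, 1), (6, 3, 2), (6, 6, 4), (6, 9, 5), (8, 6, 5)]


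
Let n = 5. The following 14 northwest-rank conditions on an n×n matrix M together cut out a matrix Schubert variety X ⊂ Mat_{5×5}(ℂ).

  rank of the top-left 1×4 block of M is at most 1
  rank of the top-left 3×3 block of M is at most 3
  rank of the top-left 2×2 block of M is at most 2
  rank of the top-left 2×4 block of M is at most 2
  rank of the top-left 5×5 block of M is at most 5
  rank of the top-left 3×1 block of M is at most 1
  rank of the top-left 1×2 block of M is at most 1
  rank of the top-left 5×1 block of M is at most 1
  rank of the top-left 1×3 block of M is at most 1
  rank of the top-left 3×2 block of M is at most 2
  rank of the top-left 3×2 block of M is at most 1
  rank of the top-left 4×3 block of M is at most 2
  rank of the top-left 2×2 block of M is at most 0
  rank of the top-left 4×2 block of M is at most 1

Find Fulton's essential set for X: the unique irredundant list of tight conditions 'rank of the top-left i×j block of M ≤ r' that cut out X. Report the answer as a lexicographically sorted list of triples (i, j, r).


The tightest implied rank at each (i,j), from the 14 conditions:

  i=1: 0 | 0 | 1 | 1 | 1
  i=2: 0 | 0 | 1 | 2 | 2
  i=3: 1 | 1 | 2 | 3 | 3
  i=4: 1 | 1 | 2 | 3 | 4
  i=5: 1 | 2 | 3 | 4 | 5

so w = (3, 4, 1, 5, 2).

|D(w)|=5, |Ess(w)|=2:

[(2, 2, 0), (4, 2, 1)]


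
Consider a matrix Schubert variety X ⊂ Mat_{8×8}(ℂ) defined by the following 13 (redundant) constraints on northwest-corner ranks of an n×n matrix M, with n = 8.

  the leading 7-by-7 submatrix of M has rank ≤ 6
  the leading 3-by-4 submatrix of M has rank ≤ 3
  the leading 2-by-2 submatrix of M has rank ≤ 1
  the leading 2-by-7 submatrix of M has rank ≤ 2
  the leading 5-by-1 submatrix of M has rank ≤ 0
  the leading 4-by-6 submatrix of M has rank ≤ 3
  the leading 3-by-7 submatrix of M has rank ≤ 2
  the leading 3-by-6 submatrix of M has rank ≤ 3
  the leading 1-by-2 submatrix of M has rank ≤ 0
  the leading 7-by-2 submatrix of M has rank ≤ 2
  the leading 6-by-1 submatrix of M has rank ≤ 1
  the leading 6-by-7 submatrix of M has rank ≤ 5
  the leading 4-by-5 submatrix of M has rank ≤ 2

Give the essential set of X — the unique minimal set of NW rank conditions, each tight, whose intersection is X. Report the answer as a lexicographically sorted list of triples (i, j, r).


Propagating the 13 rank bounds to every northwest block:

  R[1]: 0 0 1 1 1 1 1 1
  R[2]: 0 1 2 2 2 2 2 2
  R[3]: 0 1 2 2 2 2 2 3
  R[4]: 0 1 2 2 2 3 3 4
  R[5]: 0 1 2 3 3 4 4 5
  R[6]: 1 2 3 4 4 5 5 6
  R[7]: 1 2 3 4 5 6 6 7
  R[8]: 1 2 3 4 5 6 7 8

hence w(1..8) = (3, 2, 8, 6, 4, 1, 5, 7).

Fulton essential set (4 of the 12 Rothe cells):

[(1, 2, 0), (3, 7, 2), (4, 5, 2), (5, 1, 0)]


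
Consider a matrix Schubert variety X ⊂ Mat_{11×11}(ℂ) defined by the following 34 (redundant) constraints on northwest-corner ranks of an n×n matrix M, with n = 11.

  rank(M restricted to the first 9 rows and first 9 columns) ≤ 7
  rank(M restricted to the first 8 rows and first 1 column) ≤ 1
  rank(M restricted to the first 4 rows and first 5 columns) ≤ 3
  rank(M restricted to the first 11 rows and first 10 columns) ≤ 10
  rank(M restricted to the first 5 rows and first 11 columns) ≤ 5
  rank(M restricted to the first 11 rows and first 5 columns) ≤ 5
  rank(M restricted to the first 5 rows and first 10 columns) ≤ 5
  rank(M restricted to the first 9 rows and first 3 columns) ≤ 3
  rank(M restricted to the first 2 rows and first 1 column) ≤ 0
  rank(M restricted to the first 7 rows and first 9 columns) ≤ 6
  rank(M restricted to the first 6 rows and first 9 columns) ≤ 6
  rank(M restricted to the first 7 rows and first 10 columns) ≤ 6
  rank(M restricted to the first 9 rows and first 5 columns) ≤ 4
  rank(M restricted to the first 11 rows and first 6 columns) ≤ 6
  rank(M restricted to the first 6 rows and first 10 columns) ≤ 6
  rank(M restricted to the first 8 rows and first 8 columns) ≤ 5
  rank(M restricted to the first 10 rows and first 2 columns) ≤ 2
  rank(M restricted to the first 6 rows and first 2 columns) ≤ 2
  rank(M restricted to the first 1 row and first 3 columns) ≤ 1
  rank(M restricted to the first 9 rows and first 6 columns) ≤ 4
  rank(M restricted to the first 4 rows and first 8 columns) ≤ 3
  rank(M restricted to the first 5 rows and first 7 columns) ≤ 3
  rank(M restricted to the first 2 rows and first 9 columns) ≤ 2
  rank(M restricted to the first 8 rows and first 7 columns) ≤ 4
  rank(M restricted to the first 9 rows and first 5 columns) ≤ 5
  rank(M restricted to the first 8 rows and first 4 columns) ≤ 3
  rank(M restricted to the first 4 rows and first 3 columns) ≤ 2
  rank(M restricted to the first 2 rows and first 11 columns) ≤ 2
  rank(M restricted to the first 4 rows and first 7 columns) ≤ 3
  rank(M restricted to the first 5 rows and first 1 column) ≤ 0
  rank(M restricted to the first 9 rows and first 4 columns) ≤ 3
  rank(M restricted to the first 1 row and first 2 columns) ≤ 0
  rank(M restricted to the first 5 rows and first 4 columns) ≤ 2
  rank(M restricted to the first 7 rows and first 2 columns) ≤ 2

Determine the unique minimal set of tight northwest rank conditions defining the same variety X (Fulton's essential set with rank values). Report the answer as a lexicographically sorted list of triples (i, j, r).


Propagating the 34 rank bounds to every northwest block:

  0  0  1  1  1  1  1  1  1  1  1
  0  1  2  2  2  2  2  2  2  2  2
  0  1  2  2  3  3  3  3  3  3  3
  0  1  2  2  3  3  3  3  4  4  4
  0  1  2  2  3  3  3  4  5  5  5
  1  2  3  3  4  4  4  5  6  6  6
  1  2  3  3  4  4  4  5  6  6  7
  1  2  3  3  4  4  4  5  6  7  8
  1  2  3  3  4  4  5  6  7  8  9
  1  2  3  4  5  5  6  7  8  9  10
  1  2  3  4  5  6  7  8  9  10  11

second differences of R give the permutation w = (3, 2, 5, 9, 8, 1, 11, 10, 7, 4, 6).

ℓ(w)=23; the 9 essential cells (i,j,r):

[(1, 2, 0), (4, 8, 3), (5, 1, 0), (5, 4, 2), (5, 7, 3), (7, 10, 6), (8, 7, 4), (9, 4, 3), (9, 6, 4)]
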